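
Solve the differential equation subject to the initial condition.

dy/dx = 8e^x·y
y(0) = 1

General solution: y = Ce^(8e^x)
Applying IC y(0) = 1:
Particular solution: y = e^(8(e^x - 1))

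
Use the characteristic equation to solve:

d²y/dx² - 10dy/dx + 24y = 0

Characteristic equation: r² - 10r + 24 = 0
Roots: r = 6, 4 (distinct real)
General solution: y = C₁e^(6x) + C₂e^(4x)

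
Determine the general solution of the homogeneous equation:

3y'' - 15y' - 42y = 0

Characteristic equation: 3r² - 15r - 42 = 0
Divide by 3: r² - 5r - 14 = 0
Roots: r = 7, -2 (distinct real)
General solution: y = C₁e^(7x) + C₂e^(-2x)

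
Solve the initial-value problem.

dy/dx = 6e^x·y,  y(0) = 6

General solution: y = Ce^(6e^x)
Applying IC y(0) = 6:
Particular solution: y = 6e^(6(e^x - 1))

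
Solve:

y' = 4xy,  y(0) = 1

General solution: y = Ce^(2x²)
Applying IC y(0) = 1:
Particular solution: y = e^(2x²)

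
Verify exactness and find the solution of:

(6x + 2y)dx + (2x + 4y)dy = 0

Verify exactness: ∂M/∂y = ∂N/∂x ✓
Find F(x,y) such that ∂F/∂x = M, ∂F/∂y = N
Solution: 3x² + 2xy + 2y² = C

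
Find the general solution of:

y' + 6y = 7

Using integrating factor method:

General solution: y = 7/6 + Ce^(-6x)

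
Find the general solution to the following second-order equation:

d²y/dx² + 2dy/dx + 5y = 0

Characteristic equation: r² + 2r + 5 = 0
Roots: r = -1 ± 2i (complex conjugates)
General solution: y = e^(-x)(C₁cos(2x) + C₂sin(2x))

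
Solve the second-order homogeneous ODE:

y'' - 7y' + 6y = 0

Characteristic equation: r² - 7r + 6 = 0
Roots: r = 6, 1 (distinct real)
General solution: y = C₁e^(6x) + C₂e^x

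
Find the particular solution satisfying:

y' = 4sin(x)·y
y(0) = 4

General solution: y = Ce^(-4cos(x))
Applying IC y(0) = 4:
Particular solution: y = 4e^(4(1-cos(x)))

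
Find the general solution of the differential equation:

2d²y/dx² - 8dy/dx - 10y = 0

Characteristic equation: 2r² - 8r - 10 = 0
Divide by 2: r² - 4r - 5 = 0
Roots: r = 5, -1 (distinct real)
General solution: y = C₁e^(5x) + C₂e^(-x)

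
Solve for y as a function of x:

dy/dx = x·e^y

Separating variables and integrating:
-e^(-y) = x²/2 + C

General solution: y = -ln(C - x²/2)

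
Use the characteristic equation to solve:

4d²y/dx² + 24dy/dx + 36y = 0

Characteristic equation: 4r² + 24r + 36 = 0
Divide by 4: r² + 6r + 9 = 0
Factored: (r + 3)² = 0
Repeated root: r = -3
General solution: y = (C₁ + C₂x)e^(-3x)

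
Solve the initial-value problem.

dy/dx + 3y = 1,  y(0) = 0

General solution: y = 1/3 + Ce^(-3x)
Applying y(0) = 0: C = 0 - 1/3 = -1/3
Particular solution: y = 1/3 - (1/3)e^(-3x)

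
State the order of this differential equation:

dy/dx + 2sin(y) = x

The order is 1 (highest derivative is of order 1).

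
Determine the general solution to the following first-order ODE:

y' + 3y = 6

Using integrating factor method:

General solution: y = 2 + Ce^(-3x)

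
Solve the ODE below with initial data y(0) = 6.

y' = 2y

General solution: y = Ce^(2x)
Applying IC y(0) = 6:
Particular solution: y = 6e^(2x)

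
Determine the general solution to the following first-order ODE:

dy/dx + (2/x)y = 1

Using integrating factor method:

General solution: y = (1/3)x + Cx^(-2)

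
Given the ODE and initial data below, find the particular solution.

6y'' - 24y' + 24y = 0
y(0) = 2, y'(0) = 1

General solution: y = (C₁ + C₂x)e^(2x)
Repeated root r = 2
Applying ICs: C₁ = 2, C₂ = -3
Particular solution: y = (2 - 3x)e^(2x)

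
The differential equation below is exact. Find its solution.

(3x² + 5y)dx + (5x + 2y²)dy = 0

Verify exactness: ∂M/∂y = ∂N/∂x ✓
Find F(x,y) such that ∂F/∂x = M, ∂F/∂y = N
Solution: x³ + 5xy + 2y³/3 = C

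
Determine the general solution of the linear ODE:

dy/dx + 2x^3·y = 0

Using integrating factor method:

General solution: y = Ce^(-x^4/2)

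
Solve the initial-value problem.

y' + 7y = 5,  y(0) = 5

General solution: y = 5/7 + Ce^(-7x)
Applying y(0) = 5: C = 5 - 5/7 = 30/7
Particular solution: y = 5/7 + (30/7)e^(-7x)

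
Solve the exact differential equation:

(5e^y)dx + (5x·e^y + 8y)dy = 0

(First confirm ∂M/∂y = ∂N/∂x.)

Verify exactness: ∂M/∂y = ∂N/∂x ✓
Find F(x,y) such that ∂F/∂x = M, ∂F/∂y = N
Solution: 5x·e^y + 4y² = C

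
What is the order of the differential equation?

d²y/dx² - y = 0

The order is 2 (highest derivative is of order 2).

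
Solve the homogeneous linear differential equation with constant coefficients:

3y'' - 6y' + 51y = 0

Characteristic equation: 3r² - 6r + 51 = 0
Divide by 3: r² - 2r + 17 = 0
Roots: r = 1 ± 4i (complex conjugates)
General solution: y = e^x(C₁cos(4x) + C₂sin(4x))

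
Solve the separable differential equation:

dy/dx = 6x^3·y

Separating variables and integrating:
ln|y| = 3x^4/2 + C

General solution: y = Ce^(3x^4/2)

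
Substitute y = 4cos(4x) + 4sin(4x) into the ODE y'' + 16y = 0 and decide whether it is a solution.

Verification:
y'' = -64cos(4x) - 64sin(4x)
y'' + 16y = 0 ✓

Yes, it is a solution.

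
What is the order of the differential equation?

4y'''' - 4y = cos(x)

The order is 4 (highest derivative is of order 4).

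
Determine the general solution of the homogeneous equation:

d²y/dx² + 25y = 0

Characteristic equation: r² + 25 = 0
Roots: r = ±5i (complex conjugates)
General solution: y = C₁cos(5x) + C₂sin(5x)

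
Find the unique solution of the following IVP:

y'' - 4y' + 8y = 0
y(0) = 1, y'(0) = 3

General solution: y = e^(2x)(C₁cos(2x) + C₂sin(2x))
Complex roots r = 2 ± 2i
Applying ICs: C₁ = 1, C₂ = 1/2
Particular solution: y = e^(2x)(cos(2x) + (1/2)sin(2x))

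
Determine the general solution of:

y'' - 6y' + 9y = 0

Characteristic equation: r² - 6r + 9 = 0
Factored: (r - 3)² = 0
Repeated root: r = 3
General solution: y = (C₁ + C₂x)e^(3x)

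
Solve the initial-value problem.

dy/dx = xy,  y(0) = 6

General solution: y = Ce^(x²/2)
Applying IC y(0) = 6:
Particular solution: y = 6e^(x²/2)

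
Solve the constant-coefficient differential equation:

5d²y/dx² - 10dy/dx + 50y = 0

Characteristic equation: 5r² - 10r + 50 = 0
Divide by 5: r² - 2r + 10 = 0
Roots: r = 1 ± 3i (complex conjugates)
General solution: y = e^x(C₁cos(3x) + C₂sin(3x))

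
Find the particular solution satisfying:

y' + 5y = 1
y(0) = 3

General solution: y = 1/5 + Ce^(-5x)
Applying y(0) = 3: C = 3 - 1/5 = 14/5
Particular solution: y = 1/5 + (14/5)e^(-5x)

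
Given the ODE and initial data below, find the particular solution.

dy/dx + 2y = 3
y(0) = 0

General solution: y = 3/2 + Ce^(-2x)
Applying y(0) = 0: C = 0 - 3/2 = -3/2
Particular solution: y = 3/2 - (3/2)e^(-2x)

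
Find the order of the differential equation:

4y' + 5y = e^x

The order is 1 (highest derivative is of order 1).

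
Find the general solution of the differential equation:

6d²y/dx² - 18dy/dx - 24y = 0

Characteristic equation: 6r² - 18r - 24 = 0
Divide by 6: r² - 3r - 4 = 0
Roots: r = 4, -1 (distinct real)
General solution: y = C₁e^(4x) + C₂e^(-x)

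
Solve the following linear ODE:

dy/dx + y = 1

Using integrating factor method:

General solution: y = 1 + Ce^(-x)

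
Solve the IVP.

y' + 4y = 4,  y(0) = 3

General solution: y = 1 + Ce^(-4x)
Applying y(0) = 3: C = 3 - 1 = 2
Particular solution: y = 1 + 2e^(-4x)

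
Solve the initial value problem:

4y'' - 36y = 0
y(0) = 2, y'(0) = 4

General solution: y = C₁e^(3x) + C₂e^(-3x)
Applying ICs: C₁ = 5/3, C₂ = 1/3
Particular solution: y = (5/3)e^(3x) + (1/3)e^(-3x)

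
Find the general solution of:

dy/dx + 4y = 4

Using integrating factor method:

General solution: y = 1 + Ce^(-4x)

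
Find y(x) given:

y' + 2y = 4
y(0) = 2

General solution: y = 2 + Ce^(-2x)
Applying y(0) = 2: C = 2 - 2 = 0
Particular solution: y = 2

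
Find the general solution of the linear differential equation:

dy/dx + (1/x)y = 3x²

Using integrating factor method:

General solution: y = (3/4)x^3 + C/x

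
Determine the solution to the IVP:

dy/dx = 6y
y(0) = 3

General solution: y = Ce^(6x)
Applying IC y(0) = 3:
Particular solution: y = 3e^(6x)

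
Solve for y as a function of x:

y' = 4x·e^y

Separating variables and integrating:
-e^(-y) = 2x² + C

General solution: y = -ln(C - 2x²)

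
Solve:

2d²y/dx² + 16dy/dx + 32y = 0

Characteristic equation: 2r² + 16r + 32 = 0
Divide by 2: r² + 8r + 16 = 0
Factored: (r + 4)² = 0
Repeated root: r = -4
General solution: y = (C₁ + C₂x)e^(-4x)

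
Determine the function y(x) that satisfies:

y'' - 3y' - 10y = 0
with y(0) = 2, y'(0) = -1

General solution: y = C₁e^(5x) + C₂e^(-2x)
Applying ICs: C₁ = 3/7, C₂ = 11/7
Particular solution: y = (3/7)e^(5x) + (11/7)e^(-2x)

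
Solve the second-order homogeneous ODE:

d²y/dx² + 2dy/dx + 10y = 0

Characteristic equation: r² + 2r + 10 = 0
Roots: r = -1 ± 3i (complex conjugates)
General solution: y = e^(-x)(C₁cos(3x) + C₂sin(3x))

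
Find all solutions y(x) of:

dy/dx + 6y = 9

Using integrating factor method:

General solution: y = 3/2 + Ce^(-6x)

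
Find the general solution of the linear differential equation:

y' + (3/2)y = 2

Using integrating factor method:

General solution: y = 4/3 + Ce^(-3x/2)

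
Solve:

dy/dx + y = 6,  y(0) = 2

General solution: y = 6 + Ce^(-x)
Applying y(0) = 2: C = 2 - 6 = -4
Particular solution: y = 6 - 4e^(-x)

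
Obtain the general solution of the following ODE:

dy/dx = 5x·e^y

Separating variables and integrating:
-e^(-y) = 5x²/2 + C

General solution: y = -ln(C - 5x²/2)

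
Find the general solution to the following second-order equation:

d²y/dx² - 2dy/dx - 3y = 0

Characteristic equation: r² - 2r - 3 = 0
Roots: r = 3, -1 (distinct real)
General solution: y = C₁e^(3x) + C₂e^(-x)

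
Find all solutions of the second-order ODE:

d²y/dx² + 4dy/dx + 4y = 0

Characteristic equation: r² + 4r + 4 = 0
Factored: (r + 2)² = 0
Repeated root: r = -2
General solution: y = (C₁ + C₂x)e^(-2x)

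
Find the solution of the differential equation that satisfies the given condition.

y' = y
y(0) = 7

General solution: y = Ce^x
Applying IC y(0) = 7:
Particular solution: y = 7e^x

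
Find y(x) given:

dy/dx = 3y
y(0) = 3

General solution: y = Ce^(3x)
Applying IC y(0) = 3:
Particular solution: y = 3e^(3x)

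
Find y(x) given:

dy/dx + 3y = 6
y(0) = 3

General solution: y = 2 + Ce^(-3x)
Applying y(0) = 3: C = 3 - 2 = 1
Particular solution: y = 2 + e^(-3x)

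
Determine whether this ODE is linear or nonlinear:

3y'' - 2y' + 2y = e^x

Linear (y and its derivatives appear to the first power only, no products of y terms)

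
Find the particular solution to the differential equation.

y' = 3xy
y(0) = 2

General solution: y = Ce^(3x²/2)
Applying IC y(0) = 2:
Particular solution: y = 2e^(3x²/2)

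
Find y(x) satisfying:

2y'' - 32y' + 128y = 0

Characteristic equation: 2r² - 32r + 128 = 0
Divide by 2: r² - 16r + 64 = 0
Factored: (r - 8)² = 0
Repeated root: r = 8
General solution: y = (C₁ + C₂x)e^(8x)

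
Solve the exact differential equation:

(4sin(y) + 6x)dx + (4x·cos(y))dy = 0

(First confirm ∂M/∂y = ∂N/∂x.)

Verify exactness: ∂M/∂y = ∂N/∂x ✓
Find F(x,y) such that ∂F/∂x = M, ∂F/∂y = N
Solution: 4x·sin(y) + 3x² = C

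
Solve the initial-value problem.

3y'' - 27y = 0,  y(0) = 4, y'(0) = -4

General solution: y = C₁e^(3x) + C₂e^(-3x)
Applying ICs: C₁ = 4/3, C₂ = 8/3
Particular solution: y = (4/3)e^(3x) + (8/3)e^(-3x)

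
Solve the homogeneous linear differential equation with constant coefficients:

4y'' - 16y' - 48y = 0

Characteristic equation: 4r² - 16r - 48 = 0
Divide by 4: r² - 4r - 12 = 0
Roots: r = 6, -2 (distinct real)
General solution: y = C₁e^(6x) + C₂e^(-2x)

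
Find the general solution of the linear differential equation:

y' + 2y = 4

Using integrating factor method:

General solution: y = 2 + Ce^(-2x)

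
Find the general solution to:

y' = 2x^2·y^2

Separating variables and integrating:
-1/y = 2x^3/3 + C

General solution: y^-1 = (-2/3)x^3 + C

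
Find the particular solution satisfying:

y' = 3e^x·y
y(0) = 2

General solution: y = Ce^(3e^x)
Applying IC y(0) = 2:
Particular solution: y = 2e^(3(e^x - 1))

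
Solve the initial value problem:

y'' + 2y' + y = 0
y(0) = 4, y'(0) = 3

General solution: y = (C₁ + C₂x)e^(-x)
Repeated root r = -1
Applying ICs: C₁ = 4, C₂ = 7
Particular solution: y = (4 + 7x)e^(-x)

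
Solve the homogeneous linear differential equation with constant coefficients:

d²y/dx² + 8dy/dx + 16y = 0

Characteristic equation: r² + 8r + 16 = 0
Factored: (r + 4)² = 0
Repeated root: r = -4
General solution: y = (C₁ + C₂x)e^(-4x)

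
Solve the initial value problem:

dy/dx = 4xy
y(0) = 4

General solution: y = Ce^(2x²)
Applying IC y(0) = 4:
Particular solution: y = 4e^(2x²)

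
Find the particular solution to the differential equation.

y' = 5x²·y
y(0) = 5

General solution: y = Ce^(5x³/3)
Applying IC y(0) = 5:
Particular solution: y = 5e^(5x³/3)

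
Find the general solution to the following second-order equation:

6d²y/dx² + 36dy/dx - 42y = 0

Characteristic equation: 6r² + 36r - 42 = 0
Divide by 6: r² + 6r - 7 = 0
Roots: r = 1, -7 (distinct real)
General solution: y = C₁e^x + C₂e^(-7x)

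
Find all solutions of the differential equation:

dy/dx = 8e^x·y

Separating variables and integrating:
ln|y| = 8e^x + C

General solution: y = Ce^(8e^x)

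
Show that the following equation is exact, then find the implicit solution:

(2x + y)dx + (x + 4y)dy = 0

Verify exactness: ∂M/∂y = ∂N/∂x ✓
Find F(x,y) such that ∂F/∂x = M, ∂F/∂y = N
Solution: x² + xy + 2y² = C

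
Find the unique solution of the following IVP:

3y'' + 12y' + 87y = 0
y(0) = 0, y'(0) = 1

General solution: y = e^(-2x)(C₁cos(5x) + C₂sin(5x))
Complex roots r = -2 ± 5i
Applying ICs: C₁ = 0, C₂ = 1/5
Particular solution: y = e^(-2x)((1/5)sin(5x))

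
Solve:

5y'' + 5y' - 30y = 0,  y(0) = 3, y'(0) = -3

General solution: y = C₁e^(2x) + C₂e^(-3x)
Applying ICs: C₁ = 6/5, C₂ = 9/5
Particular solution: y = (6/5)e^(2x) + (9/5)e^(-3x)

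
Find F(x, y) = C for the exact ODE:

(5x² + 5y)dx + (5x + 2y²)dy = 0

Verify exactness: ∂M/∂y = ∂N/∂x ✓
Find F(x,y) such that ∂F/∂x = M, ∂F/∂y = N
Solution: 5x³/3 + 5xy + 2y³/3 = C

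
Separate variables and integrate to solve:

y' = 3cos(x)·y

Separating variables and integrating:
ln|y| = 3sin(x) + C

General solution: y = Ce^(3sin(x))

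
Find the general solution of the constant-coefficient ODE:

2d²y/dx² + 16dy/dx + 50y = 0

Characteristic equation: 2r² + 16r + 50 = 0
Divide by 2: r² + 8r + 25 = 0
Roots: r = -4 ± 3i (complex conjugates)
General solution: y = e^(-4x)(C₁cos(3x) + C₂sin(3x))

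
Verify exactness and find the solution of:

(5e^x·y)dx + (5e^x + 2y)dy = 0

Verify exactness: ∂M/∂y = ∂N/∂x ✓
Find F(x,y) such that ∂F/∂x = M, ∂F/∂y = N
Solution: 5e^x·y + y² = C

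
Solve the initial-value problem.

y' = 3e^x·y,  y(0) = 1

General solution: y = Ce^(3e^x)
Applying IC y(0) = 1:
Particular solution: y = e^(3(e^x - 1))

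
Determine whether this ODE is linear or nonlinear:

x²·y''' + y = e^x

Linear (y and its derivatives appear to the first power only, no products of y terms)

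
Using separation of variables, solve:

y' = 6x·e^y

Separating variables and integrating:
-e^(-y) = 3x² + C

General solution: y = -ln(C - 3x²)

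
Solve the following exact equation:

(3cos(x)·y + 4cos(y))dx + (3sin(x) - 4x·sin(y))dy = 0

Verify exactness: ∂M/∂y = ∂N/∂x ✓
Find F(x,y) such that ∂F/∂x = M, ∂F/∂y = N
Solution: 3sin(x)·y + 4x·cos(y) = C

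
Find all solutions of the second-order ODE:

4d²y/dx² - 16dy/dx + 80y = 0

Characteristic equation: 4r² - 16r + 80 = 0
Divide by 4: r² - 4r + 20 = 0
Roots: r = 2 ± 4i (complex conjugates)
General solution: y = e^(2x)(C₁cos(4x) + C₂sin(4x))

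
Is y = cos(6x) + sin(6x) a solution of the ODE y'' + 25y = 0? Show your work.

Verification:
y'' = -36cos(6x) - 36sin(6x)
y'' + 25y ≠ 0 (frequency mismatch: got 36 instead of 25)

No, it is not a solution.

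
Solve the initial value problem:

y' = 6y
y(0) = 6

General solution: y = Ce^(6x)
Applying IC y(0) = 6:
Particular solution: y = 6e^(6x)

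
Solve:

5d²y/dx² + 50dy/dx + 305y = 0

Characteristic equation: 5r² + 50r + 305 = 0
Divide by 5: r² + 10r + 61 = 0
Roots: r = -5 ± 6i (complex conjugates)
General solution: y = e^(-5x)(C₁cos(6x) + C₂sin(6x))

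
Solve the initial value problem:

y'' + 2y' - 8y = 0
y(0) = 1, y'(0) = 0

General solution: y = C₁e^(2x) + C₂e^(-4x)
Applying ICs: C₁ = 2/3, C₂ = 1/3
Particular solution: y = (2/3)e^(2x) + (1/3)e^(-4x)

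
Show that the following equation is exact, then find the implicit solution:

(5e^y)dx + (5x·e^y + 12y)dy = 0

Verify exactness: ∂M/∂y = ∂N/∂x ✓
Find F(x,y) such that ∂F/∂x = M, ∂F/∂y = N
Solution: 5x·e^y + 6y² = C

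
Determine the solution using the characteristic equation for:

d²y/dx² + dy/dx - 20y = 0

Characteristic equation: r² + r - 20 = 0
Roots: r = 4, -5 (distinct real)
General solution: y = C₁e^(4x) + C₂e^(-5x)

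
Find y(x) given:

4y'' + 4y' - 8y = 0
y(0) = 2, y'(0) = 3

General solution: y = C₁e^x + C₂e^(-2x)
Applying ICs: C₁ = 7/3, C₂ = -1/3
Particular solution: y = (7/3)e^x - (1/3)e^(-2x)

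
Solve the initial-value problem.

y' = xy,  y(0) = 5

General solution: y = Ce^(x²/2)
Applying IC y(0) = 5:
Particular solution: y = 5e^(x²/2)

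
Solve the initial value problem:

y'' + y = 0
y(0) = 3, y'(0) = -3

General solution: y = C₁cos(x) + C₂sin(x)
Complex roots r = ±i
Applying ICs: C₁ = 3, C₂ = -3
Particular solution: y = 3cos(x) - 3sin(x)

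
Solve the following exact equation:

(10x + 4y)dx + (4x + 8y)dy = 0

Verify exactness: ∂M/∂y = ∂N/∂x ✓
Find F(x,y) such that ∂F/∂x = M, ∂F/∂y = N
Solution: 5x² + 4xy + 4y² = C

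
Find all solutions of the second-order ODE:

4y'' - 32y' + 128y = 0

Characteristic equation: 4r² - 32r + 128 = 0
Divide by 4: r² - 8r + 32 = 0
Roots: r = 4 ± 4i (complex conjugates)
General solution: y = e^(4x)(C₁cos(4x) + C₂sin(4x))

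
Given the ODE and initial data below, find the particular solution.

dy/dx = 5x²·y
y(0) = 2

General solution: y = Ce^(5x³/3)
Applying IC y(0) = 2:
Particular solution: y = 2e^(5x³/3)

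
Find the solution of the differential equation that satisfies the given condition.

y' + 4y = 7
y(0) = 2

General solution: y = 7/4 + Ce^(-4x)
Applying y(0) = 2: C = 2 - 7/4 = 1/4
Particular solution: y = 7/4 + (1/4)e^(-4x)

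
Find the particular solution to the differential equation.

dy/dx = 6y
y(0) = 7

General solution: y = Ce^(6x)
Applying IC y(0) = 7:
Particular solution: y = 7e^(6x)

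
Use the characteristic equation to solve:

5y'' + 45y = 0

Characteristic equation: 5r² + 45 = 0
Divide by 5: r² + 9 = 0
Roots: r = ±3i (complex conjugates)
General solution: y = C₁cos(3x) + C₂sin(3x)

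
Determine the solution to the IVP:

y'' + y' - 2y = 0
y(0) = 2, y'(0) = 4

General solution: y = C₁e^x + C₂e^(-2x)
Applying ICs: C₁ = 8/3, C₂ = -2/3
Particular solution: y = (8/3)e^x - (2/3)e^(-2x)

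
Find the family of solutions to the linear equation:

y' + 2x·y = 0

Using integrating factor method:

General solution: y = Ce^(-x^2)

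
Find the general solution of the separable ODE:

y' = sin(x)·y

Separating variables and integrating:
ln|y| = -cos(x) + C

General solution: y = Ce^(-cos(x))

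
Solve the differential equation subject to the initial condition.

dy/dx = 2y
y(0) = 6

General solution: y = Ce^(2x)
Applying IC y(0) = 6:
Particular solution: y = 6e^(2x)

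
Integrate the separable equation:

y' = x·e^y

Separating variables and integrating:
-e^(-y) = x²/2 + C

General solution: y = -ln(C - x²/2)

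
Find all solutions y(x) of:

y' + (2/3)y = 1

Using integrating factor method:

General solution: y = 3/2 + Ce^(-2x/3)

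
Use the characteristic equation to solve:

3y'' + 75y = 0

Characteristic equation: 3r² + 75 = 0
Divide by 3: r² + 25 = 0
Roots: r = ±5i (complex conjugates)
General solution: y = C₁cos(5x) + C₂sin(5x)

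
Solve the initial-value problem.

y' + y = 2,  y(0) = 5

General solution: y = 2 + Ce^(-x)
Applying y(0) = 5: C = 5 - 2 = 3
Particular solution: y = 2 + 3e^(-x)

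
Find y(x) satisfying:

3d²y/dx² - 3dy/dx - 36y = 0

Characteristic equation: 3r² - 3r - 36 = 0
Divide by 3: r² - r - 12 = 0
Roots: r = 4, -3 (distinct real)
General solution: y = C₁e^(4x) + C₂e^(-3x)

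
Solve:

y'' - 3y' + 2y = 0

Characteristic equation: r² - 3r + 2 = 0
Roots: r = 2, 1 (distinct real)
General solution: y = C₁e^(2x) + C₂e^x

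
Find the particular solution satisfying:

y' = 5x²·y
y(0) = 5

General solution: y = Ce^(5x³/3)
Applying IC y(0) = 5:
Particular solution: y = 5e^(5x³/3)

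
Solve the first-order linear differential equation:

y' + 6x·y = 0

Using integrating factor method:

General solution: y = Ce^(-3x^2)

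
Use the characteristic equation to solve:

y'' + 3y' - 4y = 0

Characteristic equation: r² + 3r - 4 = 0
Roots: r = 1, -4 (distinct real)
General solution: y = C₁e^x + C₂e^(-4x)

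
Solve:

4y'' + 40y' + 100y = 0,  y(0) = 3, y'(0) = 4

General solution: y = (C₁ + C₂x)e^(-5x)
Repeated root r = -5
Applying ICs: C₁ = 3, C₂ = 19
Particular solution: y = (3 + 19x)e^(-5x)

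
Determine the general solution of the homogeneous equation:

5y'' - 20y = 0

Characteristic equation: 5r² - 20 = 0
Divide by 5: r² - 4 = 0
Roots: r = 2, -2 (distinct real)
General solution: y = C₁e^(2x) + C₂e^(-2x)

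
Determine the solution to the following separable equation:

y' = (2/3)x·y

Separating variables and integrating:
ln|y| = x^2/3 + C

General solution: y = Ce^(x^2/3)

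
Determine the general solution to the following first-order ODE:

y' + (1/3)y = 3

Using integrating factor method:

General solution: y = 9 + Ce^(-x/3)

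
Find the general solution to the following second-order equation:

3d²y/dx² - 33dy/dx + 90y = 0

Characteristic equation: 3r² - 33r + 90 = 0
Divide by 3: r² - 11r + 30 = 0
Roots: r = 5, 6 (distinct real)
General solution: y = C₁e^(5x) + C₂e^(6x)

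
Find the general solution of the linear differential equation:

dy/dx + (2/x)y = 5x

Using integrating factor method:

General solution: y = (5/4)x^2 + Cx^(-2)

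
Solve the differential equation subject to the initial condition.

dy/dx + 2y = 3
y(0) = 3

General solution: y = 3/2 + Ce^(-2x)
Applying y(0) = 3: C = 3 - 3/2 = 3/2
Particular solution: y = 3/2 + (3/2)e^(-2x)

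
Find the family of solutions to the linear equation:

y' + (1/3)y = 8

Using integrating factor method:

General solution: y = 24 + Ce^(-x/3)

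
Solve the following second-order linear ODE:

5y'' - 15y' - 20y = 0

Characteristic equation: 5r² - 15r - 20 = 0
Divide by 5: r² - 3r - 4 = 0
Roots: r = 4, -1 (distinct real)
General solution: y = C₁e^(4x) + C₂e^(-x)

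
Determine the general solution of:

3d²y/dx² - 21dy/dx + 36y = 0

Characteristic equation: 3r² - 21r + 36 = 0
Divide by 3: r² - 7r + 12 = 0
Roots: r = 3, 4 (distinct real)
General solution: y = C₁e^(3x) + C₂e^(4x)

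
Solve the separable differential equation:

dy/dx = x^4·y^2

Separating variables and integrating:
-1/y = x^5/5 + C

General solution: y^-1 = (-1/5)x^5 + C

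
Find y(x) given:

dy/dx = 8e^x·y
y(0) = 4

General solution: y = Ce^(8e^x)
Applying IC y(0) = 4:
Particular solution: y = 4e^(8(e^x - 1))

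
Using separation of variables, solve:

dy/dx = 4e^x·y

Separating variables and integrating:
ln|y| = 4e^x + C

General solution: y = Ce^(4e^x)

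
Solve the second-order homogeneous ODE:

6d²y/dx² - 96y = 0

Characteristic equation: 6r² - 96 = 0
Divide by 6: r² - 16 = 0
Roots: r = 4, -4 (distinct real)
General solution: y = C₁e^(4x) + C₂e^(-4x)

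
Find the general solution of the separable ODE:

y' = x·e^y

Separating variables and integrating:
-e^(-y) = x²/2 + C

General solution: y = -ln(C - x²/2)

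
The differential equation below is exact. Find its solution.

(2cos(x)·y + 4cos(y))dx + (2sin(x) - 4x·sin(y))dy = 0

Verify exactness: ∂M/∂y = ∂N/∂x ✓
Find F(x,y) such that ∂F/∂x = M, ∂F/∂y = N
Solution: 2sin(x)·y + 4x·cos(y) = C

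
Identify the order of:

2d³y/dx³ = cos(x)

The order is 3 (highest derivative is of order 3).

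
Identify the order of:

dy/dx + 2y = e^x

The order is 1 (highest derivative is of order 1).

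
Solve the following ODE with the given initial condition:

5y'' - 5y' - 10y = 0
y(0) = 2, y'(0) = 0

General solution: y = C₁e^(2x) + C₂e^(-x)
Applying ICs: C₁ = 2/3, C₂ = 4/3
Particular solution: y = (2/3)e^(2x) + (4/3)e^(-x)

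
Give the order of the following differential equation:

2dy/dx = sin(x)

The order is 1 (highest derivative is of order 1).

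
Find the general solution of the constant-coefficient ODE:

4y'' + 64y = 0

Characteristic equation: 4r² + 64 = 0
Divide by 4: r² + 16 = 0
Roots: r = ±4i (complex conjugates)
General solution: y = C₁cos(4x) + C₂sin(4x)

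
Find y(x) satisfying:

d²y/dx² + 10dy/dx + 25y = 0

Characteristic equation: r² + 10r + 25 = 0
Factored: (r + 5)² = 0
Repeated root: r = -5
General solution: y = (C₁ + C₂x)e^(-5x)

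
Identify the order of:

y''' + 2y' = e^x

The order is 3 (highest derivative is of order 3).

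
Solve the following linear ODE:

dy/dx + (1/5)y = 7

Using integrating factor method:

General solution: y = 35 + Ce^(-x/5)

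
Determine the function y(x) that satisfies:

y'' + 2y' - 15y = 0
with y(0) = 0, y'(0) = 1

General solution: y = C₁e^(3x) + C₂e^(-5x)
Applying ICs: C₁ = 1/8, C₂ = -1/8
Particular solution: y = (1/8)e^(3x) - (1/8)e^(-5x)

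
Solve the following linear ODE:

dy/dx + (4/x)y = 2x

Using integrating factor method:

General solution: y = (1/3)x^2 + Cx^(-4)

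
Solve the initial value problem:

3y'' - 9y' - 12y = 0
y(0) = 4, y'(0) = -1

General solution: y = C₁e^(4x) + C₂e^(-x)
Applying ICs: C₁ = 3/5, C₂ = 17/5
Particular solution: y = (3/5)e^(4x) + (17/5)e^(-x)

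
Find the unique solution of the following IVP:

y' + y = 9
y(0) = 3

General solution: y = 9 + Ce^(-x)
Applying y(0) = 3: C = 3 - 9 = -6
Particular solution: y = 9 - 6e^(-x)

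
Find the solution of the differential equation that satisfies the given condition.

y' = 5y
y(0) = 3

General solution: y = Ce^(5x)
Applying IC y(0) = 3:
Particular solution: y = 3e^(5x)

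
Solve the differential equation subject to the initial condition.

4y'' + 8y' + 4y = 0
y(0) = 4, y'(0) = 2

General solution: y = (C₁ + C₂x)e^(-x)
Repeated root r = -1
Applying ICs: C₁ = 4, C₂ = 6
Particular solution: y = (4 + 6x)e^(-x)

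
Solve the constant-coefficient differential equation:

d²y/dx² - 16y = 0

Characteristic equation: r² - 16 = 0
Roots: r = 4, -4 (distinct real)
General solution: y = C₁e^(4x) + C₂e^(-4x)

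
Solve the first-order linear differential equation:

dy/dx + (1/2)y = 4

Using integrating factor method:

General solution: y = 8 + Ce^(-x/2)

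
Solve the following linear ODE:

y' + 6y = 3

Using integrating factor method:

General solution: y = 1/2 + Ce^(-6x)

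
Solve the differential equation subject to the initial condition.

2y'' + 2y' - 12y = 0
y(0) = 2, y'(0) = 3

General solution: y = C₁e^(2x) + C₂e^(-3x)
Applying ICs: C₁ = 9/5, C₂ = 1/5
Particular solution: y = (9/5)e^(2x) + (1/5)e^(-3x)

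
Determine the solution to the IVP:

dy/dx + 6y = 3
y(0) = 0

General solution: y = 1/2 + Ce^(-6x)
Applying y(0) = 0: C = 0 - 1/2 = -1/2
Particular solution: y = 1/2 - (1/2)e^(-6x)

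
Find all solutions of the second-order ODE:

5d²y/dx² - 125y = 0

Characteristic equation: 5r² - 125 = 0
Divide by 5: r² - 25 = 0
Roots: r = 5, -5 (distinct real)
General solution: y = C₁e^(5x) + C₂e^(-5x)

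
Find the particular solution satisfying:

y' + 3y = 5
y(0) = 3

General solution: y = 5/3 + Ce^(-3x)
Applying y(0) = 3: C = 3 - 5/3 = 4/3
Particular solution: y = 5/3 + (4/3)e^(-3x)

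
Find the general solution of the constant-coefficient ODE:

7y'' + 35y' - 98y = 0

Characteristic equation: 7r² + 35r - 98 = 0
Divide by 7: r² + 5r - 14 = 0
Roots: r = 2, -7 (distinct real)
General solution: y = C₁e^(2x) + C₂e^(-7x)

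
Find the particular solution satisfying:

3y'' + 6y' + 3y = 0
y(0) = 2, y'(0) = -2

General solution: y = (C₁ + C₂x)e^(-x)
Repeated root r = -1
Applying ICs: C₁ = 2, C₂ = 0
Particular solution: y = 2e^(-x)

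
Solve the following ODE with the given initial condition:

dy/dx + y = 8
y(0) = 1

General solution: y = 8 + Ce^(-x)
Applying y(0) = 1: C = 1 - 8 = -7
Particular solution: y = 8 - 7e^(-x)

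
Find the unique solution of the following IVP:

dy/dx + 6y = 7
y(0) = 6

General solution: y = 7/6 + Ce^(-6x)
Applying y(0) = 6: C = 6 - 7/6 = 29/6
Particular solution: y = 7/6 + (29/6)e^(-6x)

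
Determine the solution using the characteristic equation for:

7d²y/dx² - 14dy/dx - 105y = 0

Characteristic equation: 7r² - 14r - 105 = 0
Divide by 7: r² - 2r - 15 = 0
Roots: r = 5, -3 (distinct real)
General solution: y = C₁e^(5x) + C₂e^(-3x)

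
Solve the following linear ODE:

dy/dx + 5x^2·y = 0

Using integrating factor method:

General solution: y = Ce^(-5x^3/3)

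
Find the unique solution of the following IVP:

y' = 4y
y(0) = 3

General solution: y = Ce^(4x)
Applying IC y(0) = 3:
Particular solution: y = 3e^(4x)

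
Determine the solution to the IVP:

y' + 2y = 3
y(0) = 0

General solution: y = 3/2 + Ce^(-2x)
Applying y(0) = 0: C = 0 - 3/2 = -3/2
Particular solution: y = 3/2 - (3/2)e^(-2x)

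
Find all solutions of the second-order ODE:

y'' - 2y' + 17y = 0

Characteristic equation: r² - 2r + 17 = 0
Roots: r = 1 ± 4i (complex conjugates)
General solution: y = e^x(C₁cos(4x) + C₂sin(4x))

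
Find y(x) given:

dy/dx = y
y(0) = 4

General solution: y = Ce^x
Applying IC y(0) = 4:
Particular solution: y = 4e^x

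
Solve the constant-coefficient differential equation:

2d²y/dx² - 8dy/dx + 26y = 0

Characteristic equation: 2r² - 8r + 26 = 0
Divide by 2: r² - 4r + 13 = 0
Roots: r = 2 ± 3i (complex conjugates)
General solution: y = e^(2x)(C₁cos(3x) + C₂sin(3x))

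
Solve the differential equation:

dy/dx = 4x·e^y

Separating variables and integrating:
-e^(-y) = 2x² + C

General solution: y = -ln(C - 2x²)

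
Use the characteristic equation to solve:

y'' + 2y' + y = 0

Characteristic equation: r² + 2r + 1 = 0
Factored: (r + 1)² = 0
Repeated root: r = -1
General solution: y = (C₁ + C₂x)e^(-x)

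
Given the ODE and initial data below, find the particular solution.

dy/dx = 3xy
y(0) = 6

General solution: y = Ce^(3x²/2)
Applying IC y(0) = 6:
Particular solution: y = 6e^(3x²/2)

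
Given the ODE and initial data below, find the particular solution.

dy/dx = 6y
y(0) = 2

General solution: y = Ce^(6x)
Applying IC y(0) = 2:
Particular solution: y = 2e^(6x)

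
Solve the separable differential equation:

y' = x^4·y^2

Separating variables and integrating:
-1/y = x^5/5 + C

General solution: y^-1 = (-1/5)x^5 + C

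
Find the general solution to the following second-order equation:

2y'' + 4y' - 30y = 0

Characteristic equation: 2r² + 4r - 30 = 0
Divide by 2: r² + 2r - 15 = 0
Roots: r = 3, -5 (distinct real)
General solution: y = C₁e^(3x) + C₂e^(-5x)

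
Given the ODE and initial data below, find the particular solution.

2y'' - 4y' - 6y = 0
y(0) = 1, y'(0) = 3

General solution: y = C₁e^(3x) + C₂e^(-x)
Applying ICs: C₁ = 1, C₂ = 0
Particular solution: y = e^(3x)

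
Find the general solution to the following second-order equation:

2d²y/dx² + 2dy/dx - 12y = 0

Characteristic equation: 2r² + 2r - 12 = 0
Divide by 2: r² + r - 6 = 0
Roots: r = 2, -3 (distinct real)
General solution: y = C₁e^(2x) + C₂e^(-3x)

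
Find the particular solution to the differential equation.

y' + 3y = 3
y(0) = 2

General solution: y = 1 + Ce^(-3x)
Applying y(0) = 2: C = 2 - 1 = 1
Particular solution: y = 1 + e^(-3x)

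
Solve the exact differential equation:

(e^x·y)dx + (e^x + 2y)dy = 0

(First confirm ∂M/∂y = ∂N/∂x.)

Verify exactness: ∂M/∂y = ∂N/∂x ✓
Find F(x,y) such that ∂F/∂x = M, ∂F/∂y = N
Solution: e^x·y + y² = C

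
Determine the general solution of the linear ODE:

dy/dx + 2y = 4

Using integrating factor method:

General solution: y = 2 + Ce^(-2x)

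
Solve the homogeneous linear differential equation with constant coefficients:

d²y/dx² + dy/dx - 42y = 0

Characteristic equation: r² + r - 42 = 0
Roots: r = 6, -7 (distinct real)
General solution: y = C₁e^(6x) + C₂e^(-7x)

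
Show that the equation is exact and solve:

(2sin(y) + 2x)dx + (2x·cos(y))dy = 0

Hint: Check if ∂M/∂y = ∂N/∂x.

Verify exactness: ∂M/∂y = ∂N/∂x ✓
Find F(x,y) such that ∂F/∂x = M, ∂F/∂y = N
Solution: 2x·sin(y) + x² = C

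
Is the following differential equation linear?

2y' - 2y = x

Yes. Linear (y and its derivatives appear to the first power only, no products of y terms)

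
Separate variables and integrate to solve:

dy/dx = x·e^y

Separating variables and integrating:
-e^(-y) = x²/2 + C

General solution: y = -ln(C - x²/2)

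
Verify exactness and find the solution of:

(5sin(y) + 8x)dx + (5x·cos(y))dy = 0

Verify exactness: ∂M/∂y = ∂N/∂x ✓
Find F(x,y) such that ∂F/∂x = M, ∂F/∂y = N
Solution: 5x·sin(y) + 4x² = C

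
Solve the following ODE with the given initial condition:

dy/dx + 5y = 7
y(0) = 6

General solution: y = 7/5 + Ce^(-5x)
Applying y(0) = 6: C = 6 - 7/5 = 23/5
Particular solution: y = 7/5 + (23/5)e^(-5x)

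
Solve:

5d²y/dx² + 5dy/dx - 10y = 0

Characteristic equation: 5r² + 5r - 10 = 0
Divide by 5: r² + r - 2 = 0
Roots: r = 1, -2 (distinct real)
General solution: y = C₁e^x + C₂e^(-2x)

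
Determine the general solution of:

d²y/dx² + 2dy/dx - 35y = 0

Characteristic equation: r² + 2r - 35 = 0
Roots: r = 5, -7 (distinct real)
General solution: y = C₁e^(5x) + C₂e^(-7x)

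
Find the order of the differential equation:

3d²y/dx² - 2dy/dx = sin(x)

The order is 2 (highest derivative is of order 2).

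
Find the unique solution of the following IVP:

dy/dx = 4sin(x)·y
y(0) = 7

General solution: y = Ce^(-4cos(x))
Applying IC y(0) = 7:
Particular solution: y = 7e^(4(1-cos(x)))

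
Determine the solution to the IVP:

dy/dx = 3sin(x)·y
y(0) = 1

General solution: y = Ce^(-3cos(x))
Applying IC y(0) = 1:
Particular solution: y = e^(3(1-cos(x)))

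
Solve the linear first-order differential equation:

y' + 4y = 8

Using integrating factor method:

General solution: y = 2 + Ce^(-4x)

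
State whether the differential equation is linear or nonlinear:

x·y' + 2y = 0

Linear (y and its derivatives appear to the first power only, no products of y terms)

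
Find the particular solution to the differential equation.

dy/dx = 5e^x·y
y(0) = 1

General solution: y = Ce^(5e^x)
Applying IC y(0) = 1:
Particular solution: y = e^(5(e^x - 1))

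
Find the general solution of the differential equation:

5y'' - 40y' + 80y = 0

Characteristic equation: 5r² - 40r + 80 = 0
Divide by 5: r² - 8r + 16 = 0
Factored: (r - 4)² = 0
Repeated root: r = 4
General solution: y = (C₁ + C₂x)e^(4x)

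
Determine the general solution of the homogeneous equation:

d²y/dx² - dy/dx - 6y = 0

Characteristic equation: r² - r - 6 = 0
Roots: r = 3, -2 (distinct real)
General solution: y = C₁e^(3x) + C₂e^(-2x)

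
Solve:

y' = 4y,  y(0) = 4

General solution: y = Ce^(4x)
Applying IC y(0) = 4:
Particular solution: y = 4e^(4x)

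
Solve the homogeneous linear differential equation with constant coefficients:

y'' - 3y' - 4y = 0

Characteristic equation: r² - 3r - 4 = 0
Roots: r = 4, -1 (distinct real)
General solution: y = C₁e^(4x) + C₂e^(-x)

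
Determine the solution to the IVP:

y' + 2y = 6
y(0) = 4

General solution: y = 3 + Ce^(-2x)
Applying y(0) = 4: C = 4 - 3 = 1
Particular solution: y = 3 + e^(-2x)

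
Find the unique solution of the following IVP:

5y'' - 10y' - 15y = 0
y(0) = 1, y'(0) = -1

General solution: y = C₁e^(3x) + C₂e^(-x)
Applying ICs: C₁ = 0, C₂ = 1
Particular solution: y = e^(-x)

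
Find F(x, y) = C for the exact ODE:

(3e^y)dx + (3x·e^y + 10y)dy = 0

Verify exactness: ∂M/∂y = ∂N/∂x ✓
Find F(x,y) such that ∂F/∂x = M, ∂F/∂y = N
Solution: 3x·e^y + 5y² = C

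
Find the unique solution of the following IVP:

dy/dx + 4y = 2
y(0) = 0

General solution: y = 1/2 + Ce^(-4x)
Applying y(0) = 0: C = 0 - 1/2 = -1/2
Particular solution: y = 1/2 - (1/2)e^(-4x)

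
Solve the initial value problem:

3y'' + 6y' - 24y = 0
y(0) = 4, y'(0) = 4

General solution: y = C₁e^(2x) + C₂e^(-4x)
Applying ICs: C₁ = 10/3, C₂ = 2/3
Particular solution: y = (10/3)e^(2x) + (2/3)e^(-4x)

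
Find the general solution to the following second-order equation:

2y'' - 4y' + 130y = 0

Characteristic equation: 2r² - 4r + 130 = 0
Divide by 2: r² - 2r + 65 = 0
Roots: r = 1 ± 8i (complex conjugates)
General solution: y = e^x(C₁cos(8x) + C₂sin(8x))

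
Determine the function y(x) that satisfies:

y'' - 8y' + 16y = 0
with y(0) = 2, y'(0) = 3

General solution: y = (C₁ + C₂x)e^(4x)
Repeated root r = 4
Applying ICs: C₁ = 2, C₂ = -5
Particular solution: y = (2 - 5x)e^(4x)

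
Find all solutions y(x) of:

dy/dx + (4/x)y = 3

Using integrating factor method:

General solution: y = (3/5)x + Cx^(-4)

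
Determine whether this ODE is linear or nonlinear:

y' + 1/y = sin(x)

Nonlinear (1/y term)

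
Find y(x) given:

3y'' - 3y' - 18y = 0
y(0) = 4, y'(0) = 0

General solution: y = C₁e^(3x) + C₂e^(-2x)
Applying ICs: C₁ = 8/5, C₂ = 12/5
Particular solution: y = (8/5)e^(3x) + (12/5)e^(-2x)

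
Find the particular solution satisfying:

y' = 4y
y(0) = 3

General solution: y = Ce^(4x)
Applying IC y(0) = 3:
Particular solution: y = 3e^(4x)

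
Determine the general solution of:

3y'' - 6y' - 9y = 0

Characteristic equation: 3r² - 6r - 9 = 0
Divide by 3: r² - 2r - 3 = 0
Roots: r = 3, -1 (distinct real)
General solution: y = C₁e^(3x) + C₂e^(-x)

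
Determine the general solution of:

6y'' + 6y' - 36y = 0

Characteristic equation: 6r² + 6r - 36 = 0
Divide by 6: r² + r - 6 = 0
Roots: r = 2, -3 (distinct real)
General solution: y = C₁e^(2x) + C₂e^(-3x)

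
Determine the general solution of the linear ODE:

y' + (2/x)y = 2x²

Using integrating factor method:

General solution: y = (2/5)x^3 + Cx^(-2)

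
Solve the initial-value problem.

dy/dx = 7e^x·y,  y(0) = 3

General solution: y = Ce^(7e^x)
Applying IC y(0) = 3:
Particular solution: y = 3e^(7(e^x - 1))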